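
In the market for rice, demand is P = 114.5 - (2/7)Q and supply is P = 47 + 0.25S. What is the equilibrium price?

P* = 78.5

Set the two price expressions equal: 114.5 - (2/7)Q = 47 + 0.25Q.
67.5 = (15/28)Q, so Q* = 126.
P* = 114.5 − (2/7)(126) = 78.5.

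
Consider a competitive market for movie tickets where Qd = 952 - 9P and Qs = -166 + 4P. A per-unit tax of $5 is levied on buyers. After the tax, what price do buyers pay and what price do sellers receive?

Buyers pay 1138/13, sellers receive 1073/13

Pre-tax equilibrium: P* = 86, Q* = 178.
Tax on buyers shifts demand to Qd = 952 − 9(P + 5) = 907 - 9P.
907 - 9P = -166 + 4P gives seller price Ps = 1073/13; buyers pay Pb = 1073/13 + 5 = 1138/13.
New quantity: Q = 952 − 9(1138/13) = 2134/13.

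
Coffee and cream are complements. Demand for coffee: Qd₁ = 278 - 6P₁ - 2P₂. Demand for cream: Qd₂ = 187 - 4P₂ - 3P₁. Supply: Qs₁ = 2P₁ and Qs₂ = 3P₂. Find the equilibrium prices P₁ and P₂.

Market 1: 278 - 6P₁ - 2P₂ = 2P₁ → 8P₁ + 2P₂ = 278.
Market 2: 7P₂ + 3P₁ = 187.
Eliminating P₂: 7×(1) − 2×(2) gives 50P₁ = 1572, so P₁ = 31.44.
Back-substitute into (2): P₂ = (187 − 3×31.44) / 7 = 13.24.

P₁ = 31.44, P₂ = 13.24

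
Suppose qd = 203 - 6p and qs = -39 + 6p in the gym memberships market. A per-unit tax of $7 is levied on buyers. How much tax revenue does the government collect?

Tax revenue = 427

Pre-tax equilibrium: p* = 121/6, q* = 82.
Tax on buyers shifts demand to qd = 203 − 6(p + 7) = 161 - 6p.
161 - 6p = -39 + 6p gives seller price ps = 50/3; buyers pay pb = 50/3 + 7 = 71/3.
New quantity: q = 203 − 6(71/3) = 61.
Revenue = 7 × 61 = 427.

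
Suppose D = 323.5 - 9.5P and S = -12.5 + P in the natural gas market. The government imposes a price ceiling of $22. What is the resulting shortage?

Equilibrium price would be P* = 32, so the ceiling at 22 binds.
At P = 22: D = 323.5 − 9.5(22) = 114.5, S = -12.5 + 1(22) = 9.5.
Shortage = 114.5 − 9.5 = 105.

Shortage = 105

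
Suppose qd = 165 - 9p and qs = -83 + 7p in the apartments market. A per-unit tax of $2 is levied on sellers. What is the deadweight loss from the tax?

Pre-tax equilibrium: p* = 15.5, q* = 25.5.
Tax on sellers shifts supply to qs = -83 + 7(p − 2) = -97 + 7p.
165 - 9p = -97 + 7p gives buyer price pb = 16.375; sellers receive ps = 16.375 − 2 = 14.375.
New quantity: q = 165 − 9(16.375) = 17.625.
DWL = ½ × 2 × (25.5 − 17.625) = 7.875.

Deadweight loss = 7.875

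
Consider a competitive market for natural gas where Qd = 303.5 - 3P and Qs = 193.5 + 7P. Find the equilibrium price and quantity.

P* = 11, Q* = 270.5

Set Qd = Qs: 303.5 - 3P = 193.5 + 7P.
110 = 10P, so P* = 11.
Q* = 303.5 − 3(11) = 270.5.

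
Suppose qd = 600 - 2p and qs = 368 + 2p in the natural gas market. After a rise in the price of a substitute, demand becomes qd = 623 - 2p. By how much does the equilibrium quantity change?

Δq = 11.5

Original equilibrium: p* = 58, q* = 484.
New equilibrium: 623 - 2p = 368 + 2p, so 255 = 4p and p' = 63.75; q' = 623 − 2(63.75) = 495.5.
Change in quantity: 495.5 − 484 = 11.5.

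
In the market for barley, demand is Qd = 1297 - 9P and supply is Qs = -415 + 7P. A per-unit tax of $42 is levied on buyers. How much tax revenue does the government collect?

Pre-tax equilibrium: P* = 107, Q* = 334.
Tax on buyers shifts demand to Qd = 1297 − 9(P + 42) = 919 - 9P.
919 - 9P = -415 + 7P gives seller price Ps = 83.375; buyers pay Pb = 83.375 + 42 = 125.375.
New quantity: Q = 1297 − 9(125.375) = 168.625.
Revenue = 42 × 168.625 = 7082.25.

Tax revenue = 7082.25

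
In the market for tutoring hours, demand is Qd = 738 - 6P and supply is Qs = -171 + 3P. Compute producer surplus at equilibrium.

Equilibrium: 738 - 6P = -171 + 3P gives P* = 101, Q* = 132.
Supply starts at P = 57 (where Qs = 0).
PS = ½(101 − 57)(132) = 2904.

Producer surplus = 2904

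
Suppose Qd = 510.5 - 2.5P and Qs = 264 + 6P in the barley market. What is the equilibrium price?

P* = 29

Set Qd = Qs: 510.5 - 2.5P = 264 + 6P.
246.5 = 8.5P, so P* = 29.
Q* = 510.5 − 2.5(29) = 438.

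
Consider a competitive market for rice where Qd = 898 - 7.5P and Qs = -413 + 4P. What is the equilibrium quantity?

Set Qd = Qs: 898 - 7.5P = -413 + 4P.
1311 = 11.5P, so P* = 114.
Q* = 898 − 7.5(114) = 43.

Q* = 43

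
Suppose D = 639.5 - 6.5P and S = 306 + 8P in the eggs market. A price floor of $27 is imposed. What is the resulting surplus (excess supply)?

Equilibrium price would be P* = 23, so the floor at 27 binds.
At P = 27: D = 464, S = 522.
Surplus = 522 − 464 = 58.

Surplus = 58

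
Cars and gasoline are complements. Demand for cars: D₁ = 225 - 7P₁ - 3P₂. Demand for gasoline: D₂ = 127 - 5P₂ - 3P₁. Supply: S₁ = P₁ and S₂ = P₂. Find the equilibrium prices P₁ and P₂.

Market 1: 225 - 7P₁ - 3P₂ = P₁ → 8P₁ + 3P₂ = 225.
Market 2: 6P₂ + 3P₁ = 127.
Eliminating P₂: 6×(1) − 3×(2) gives 39P₁ = 969, so P₁ = 323/13.
Back-substitute into (2): P₂ = (127 − 3×323/13) / 6 = 341/39.

P₁ = 323/13, P₂ = 341/39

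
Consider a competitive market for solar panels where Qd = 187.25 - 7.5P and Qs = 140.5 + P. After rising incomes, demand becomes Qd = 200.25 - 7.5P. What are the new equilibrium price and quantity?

Original equilibrium: P* = 5.5, Q* = 146.
New equilibrium: 200.25 - 7.5P = 140.5 + P, so 59.75 = 8.5P and P' = 239/34; Q' = 200.25 − 7.5(239/34) = 2508/17.

P' = 239/34, Q' = 2508/17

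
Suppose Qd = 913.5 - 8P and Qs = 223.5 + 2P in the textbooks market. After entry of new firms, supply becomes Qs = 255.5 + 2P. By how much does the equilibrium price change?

Original equilibrium: P* = 69, Q* = 361.5.
New equilibrium: 913.5 - 8P = 255.5 + 2P, so 658 = 10P and P' = 65.8; Q' = 913.5 − 8(65.8) = 387.1.
Change in price: 65.8 − 69 = -3.2.

ΔP = -3.2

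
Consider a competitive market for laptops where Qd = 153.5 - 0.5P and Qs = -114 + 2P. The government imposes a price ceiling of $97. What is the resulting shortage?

Equilibrium price would be P* = 107, so the ceiling at 97 binds.
At P = 97: Qd = 153.5 − 0.5(97) = 105, Qs = -114 + 2(97) = 80.
Shortage = 105 − 80 = 25.

Shortage = 25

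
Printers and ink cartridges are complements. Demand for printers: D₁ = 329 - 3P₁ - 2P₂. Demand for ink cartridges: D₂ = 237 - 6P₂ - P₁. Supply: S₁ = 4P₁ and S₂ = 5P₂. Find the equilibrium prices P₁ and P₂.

Market 1: 329 - 3P₁ - 2P₂ = 4P₁ → 7P₁ + 2P₂ = 329.
Market 2: 11P₂ + P₁ = 237.
Eliminating P₂: 11×(1) − 2×(2) gives 75P₁ = 3145, so P₁ = 629/15.
Back-substitute into (2): P₂ = (237 − 1×629/15) / 11 = 266/15.

P₁ = 629/15, P₂ = 266/15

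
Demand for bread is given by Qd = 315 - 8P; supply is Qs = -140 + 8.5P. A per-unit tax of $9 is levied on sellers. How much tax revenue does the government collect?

Pre-tax equilibrium: P* = 910/33, Q* = 3115/33.
Tax on sellers shifts supply to Qs = -140 + 8.5(P − 9) = -216.5 + 8.5P.
315 - 8P = -216.5 + 8.5P gives buyer price Pb = 1063/33; sellers receive Ps = 1063/33 − 9 = 766/33.
New quantity: Q = 315 − 8(1063/33) = 1891/33.
Revenue = 9 × 1891/33 = 5673/11.

Tax revenue = 5673/11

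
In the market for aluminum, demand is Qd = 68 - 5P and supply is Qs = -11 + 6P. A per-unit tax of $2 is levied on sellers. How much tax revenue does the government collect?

Tax revenue = 586/11

Pre-tax equilibrium: P* = 79/11, Q* = 353/11.
Tax on sellers shifts supply to Qs = -11 + 6(P − 2) = -23 + 6P.
68 - 5P = -23 + 6P gives buyer price Pb = 91/11; sellers receive Ps = 91/11 − 2 = 69/11.
New quantity: Q = 68 − 5(91/11) = 293/11.
Revenue = 2 × 293/11 = 586/11.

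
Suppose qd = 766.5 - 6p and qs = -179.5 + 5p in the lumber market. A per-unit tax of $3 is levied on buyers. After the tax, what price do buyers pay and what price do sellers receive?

Pre-tax equilibrium: p* = 86, q* = 250.5.
Tax on buyers shifts demand to qd = 766.5 − 6(p + 3) = 748.5 - 6p.
748.5 - 6p = -179.5 + 5p gives seller price ps = 928/11; buyers pay pb = 928/11 + 3 = 961/11.
New quantity: q = 766.5 − 6(961/11) = 5331/22.

Buyers pay 961/11, sellers receive 928/11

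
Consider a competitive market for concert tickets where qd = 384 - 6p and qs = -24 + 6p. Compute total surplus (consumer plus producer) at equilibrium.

Total surplus = 5400

Equilibrium: 384 - 6p = -24 + 6p gives p* = 34, q* = 180.
Demand choke price: p = 64; supply starts at p = 4.
CS = ½(64 − 34)(180) = 2700; PS = ½(34 − 4)(180) = 2700.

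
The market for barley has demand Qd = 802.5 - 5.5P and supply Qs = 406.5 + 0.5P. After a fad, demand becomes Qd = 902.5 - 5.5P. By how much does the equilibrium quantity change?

Original equilibrium: P* = 66, Q* = 439.5.
New equilibrium: 902.5 - 5.5P = 406.5 + 0.5P, so 496 = 6P and P' = 248/3; Q' = 902.5 − 5.5(248/3) = 2687/6.
Change in quantity: 2687/6 − 439.5 = 25/3.

ΔQ = 25/3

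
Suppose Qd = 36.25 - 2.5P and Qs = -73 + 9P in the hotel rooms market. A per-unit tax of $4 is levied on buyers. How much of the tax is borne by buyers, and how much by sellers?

Buyers bear 72/23, sellers bear 20/23

Pre-tax equilibrium: P* = 9.5, Q* = 12.5.
Tax on buyers shifts demand to Qd = 36.25 − 2.5(P + 4) = 26.25 - 2.5P.
26.25 - 2.5P = -73 + 9P gives seller price Ps = 397/46; buyers pay Pb = 397/46 + 4 = 581/46.
New quantity: Q = 36.25 − 2.5(581/46) = 215/46.
Buyer burden = 581/46 − 9.5 = 72/23; seller burden = 9.5 − 397/46 = 20/23.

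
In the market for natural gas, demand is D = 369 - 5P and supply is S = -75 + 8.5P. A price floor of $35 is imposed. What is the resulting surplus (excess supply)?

Equilibrium price would be P* = 296/9, so the floor at 35 binds.
At P = 35: D = 194, S = 222.5.
Surplus = 222.5 − 194 = 28.5.

Surplus = 28.5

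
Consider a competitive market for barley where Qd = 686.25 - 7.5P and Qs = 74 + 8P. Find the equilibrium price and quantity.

Set Qd = Qs: 686.25 - 7.5P = 74 + 8P.
612.25 = 15.5P, so P* = 39.5.
Q* = 686.25 − 7.5(39.5) = 390.

P* = 39.5, Q* = 390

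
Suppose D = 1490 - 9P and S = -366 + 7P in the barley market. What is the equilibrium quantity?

Q* = 446

Set D = S: 1490 - 9P = -366 + 7P.
1856 = 16P, so P* = 116.
Q* = 1490 − 9(116) = 446.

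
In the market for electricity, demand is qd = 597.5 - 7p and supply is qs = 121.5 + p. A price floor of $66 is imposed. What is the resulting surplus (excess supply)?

Surplus = 52

Equilibrium price would be p* = 59.5, so the floor at 66 binds.
At p = 66: qd = 135.5, qs = 187.5.
Surplus = 187.5 − 135.5 = 52.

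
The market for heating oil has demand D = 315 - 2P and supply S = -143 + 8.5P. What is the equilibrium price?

P* = 916/21

Set D = S: 315 - 2P = -143 + 8.5P.
458 = 10.5P, so P* = 916/21.
Q* = 315 − 2(916/21) = 4783/21.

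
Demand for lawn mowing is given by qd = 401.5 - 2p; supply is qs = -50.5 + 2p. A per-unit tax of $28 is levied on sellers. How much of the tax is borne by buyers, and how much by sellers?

Buyers bear $14, sellers bear $14

Pre-tax equilibrium: p* = 113, q* = 175.5.
Tax on sellers shifts supply to qs = -50.5 + 2(p − 28) = -106.5 + 2p.
401.5 - 2p = -106.5 + 2p gives buyer price pb = 127; sellers receive ps = 127 − 28 = 99.
New quantity: q = 401.5 − 2(127) = 147.5.
Buyer burden = 127 − 113 = 14; seller burden = 113 − 99 = 14.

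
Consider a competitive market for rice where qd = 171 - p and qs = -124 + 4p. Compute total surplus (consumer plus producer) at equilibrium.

Total surplus = 7840

Equilibrium: 171 - p = -124 + 4p gives p* = 59, q* = 112.
Demand choke price: p = 171; supply starts at p = 31.
CS = ½(171 − 59)(112) = 6272; PS = ½(59 − 31)(112) = 1568.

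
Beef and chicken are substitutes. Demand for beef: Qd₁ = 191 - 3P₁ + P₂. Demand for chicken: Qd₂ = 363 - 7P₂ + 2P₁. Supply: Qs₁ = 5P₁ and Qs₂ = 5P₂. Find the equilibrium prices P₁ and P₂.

P₁ = 2655/94, P₂ = 1643/47

Market 1: 191 - 3P₁ + P₂ = 5P₁ → 8P₁ - P₂ = 191.
Market 2: 12P₂ - 2P₁ = 363.
Eliminating P₂: 12×(1) + 1×(2) gives 94P₁ = 2655, so P₁ = 2655/94.
Back-substitute into (2): P₂ = (363 + 2×2655/94) / 12 = 1643/47.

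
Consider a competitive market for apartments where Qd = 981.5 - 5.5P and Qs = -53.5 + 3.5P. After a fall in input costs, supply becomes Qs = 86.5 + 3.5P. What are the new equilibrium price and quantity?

P' = 895/9, Q' = 3911/9

Original equilibrium: P* = 115, Q* = 349.
New equilibrium: 981.5 - 5.5P = 86.5 + 3.5P, so 895 = 9P and P' = 895/9; Q' = 981.5 − 5.5(895/9) = 3911/9.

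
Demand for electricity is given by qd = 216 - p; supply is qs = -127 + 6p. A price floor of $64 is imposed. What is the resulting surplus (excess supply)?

Surplus = 105

Equilibrium price would be p* = 49, so the floor at 64 binds.
At p = 64: qd = 152, qs = 257.
Surplus = 257 − 152 = 105.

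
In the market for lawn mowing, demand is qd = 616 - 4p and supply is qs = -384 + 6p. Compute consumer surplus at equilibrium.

Consumer surplus = 5832

Equilibrium: 616 - 4p = -384 + 6p gives p* = 100, q* = 216.
Demand choke price (qd = 0): p = 154.
CS = ½(154 − 100)(216) = 5832.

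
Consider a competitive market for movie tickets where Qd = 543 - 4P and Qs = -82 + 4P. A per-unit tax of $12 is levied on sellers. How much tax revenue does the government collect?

Tax revenue = 2478

Pre-tax equilibrium: P* = 78.125, Q* = 230.5.
Tax on sellers shifts supply to Qs = -82 + 4(P − 12) = -130 + 4P.
543 - 4P = -130 + 4P gives buyer price Pb = 84.125; sellers receive Ps = 84.125 − 12 = 72.125.
New quantity: Q = 543 − 4(84.125) = 206.5.
Revenue = 12 × 206.5 = 2478.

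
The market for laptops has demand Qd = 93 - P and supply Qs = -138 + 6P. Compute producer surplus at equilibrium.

Producer surplus = 300

Equilibrium: 93 - P = -138 + 6P gives P* = 33, Q* = 60.
Supply starts at P = 23 (where Qs = 0).
PS = ½(33 − 23)(60) = 300.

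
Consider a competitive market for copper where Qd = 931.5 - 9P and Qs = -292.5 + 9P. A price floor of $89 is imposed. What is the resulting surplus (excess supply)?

Surplus = 378

Equilibrium price would be P* = 68, so the floor at 89 binds.
At P = 89: Qd = 130.5, Qs = 508.5.
Surplus = 508.5 − 130.5 = 378.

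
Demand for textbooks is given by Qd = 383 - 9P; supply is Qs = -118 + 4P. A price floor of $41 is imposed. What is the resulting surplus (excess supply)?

Equilibrium price would be P* = 501/13, so the floor at 41 binds.
At P = 41: Qd = 14, Qs = 46.
Surplus = 46 − 14 = 32.

Surplus = 32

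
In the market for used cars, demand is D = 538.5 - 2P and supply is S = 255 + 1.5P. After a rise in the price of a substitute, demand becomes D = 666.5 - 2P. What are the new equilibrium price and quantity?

P' = 823/7, Q' = 6039/14

Original equilibrium: P* = 81, Q* = 376.5.
New equilibrium: 666.5 - 2P = 255 + 1.5P, so 411.5 = 3.5P and P' = 823/7; Q' = 666.5 − 2(823/7) = 6039/14.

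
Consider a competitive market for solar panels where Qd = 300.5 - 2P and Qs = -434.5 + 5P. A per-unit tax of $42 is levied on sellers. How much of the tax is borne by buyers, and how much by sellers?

Buyers bear $30, sellers bear $12

Pre-tax equilibrium: P* = 105, Q* = 90.5.
Tax on sellers shifts supply to Qs = -434.5 + 5(P − 42) = -644.5 + 5P.
300.5 - 2P = -644.5 + 5P gives buyer price Pb = 135; sellers receive Ps = 135 − 42 = 93.
New quantity: Q = 300.5 − 2(135) = 30.5.
Buyer burden = 135 − 105 = 30; seller burden = 105 − 93 = 12.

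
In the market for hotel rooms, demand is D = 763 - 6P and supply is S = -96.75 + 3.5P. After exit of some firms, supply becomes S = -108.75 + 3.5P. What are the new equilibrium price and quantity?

Original equilibrium: P* = 90.5, Q* = 220.
New equilibrium: 763 - 6P = -108.75 + 3.5P, so 871.75 = 9.5P and P' = 3487/38; Q' = 763 − 6(3487/38) = 4036/19.

P' = 3487/38, Q' = 4036/19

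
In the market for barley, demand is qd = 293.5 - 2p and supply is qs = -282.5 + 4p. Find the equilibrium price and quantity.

Set qd = qs: 293.5 - 2p = -282.5 + 4p.
576 = 6p, so p* = 96.
q* = 293.5 − 2(96) = 101.5.

p* = 96, q* = 101.5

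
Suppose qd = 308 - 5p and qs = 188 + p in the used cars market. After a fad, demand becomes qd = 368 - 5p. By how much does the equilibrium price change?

Original equilibrium: p* = 20, q* = 208.
New equilibrium: 368 - 5p = 188 + p, so 180 = 6p and p' = 30; q' = 368 − 5(30) = 218.
Change in price: 30 − 20 = 10.

Δp = 10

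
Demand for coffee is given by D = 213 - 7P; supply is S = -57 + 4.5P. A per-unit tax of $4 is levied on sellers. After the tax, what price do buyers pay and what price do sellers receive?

Pre-tax equilibrium: P* = 540/23, Q* = 1119/23.
Tax on sellers shifts supply to S = -57 + 4.5(P − 4) = -75 + 4.5P.
213 - 7P = -75 + 4.5P gives buyer price Pb = 576/23; sellers receive Ps = 576/23 − 4 = 484/23.
New quantity: Q = 213 − 7(576/23) = 867/23.

Buyers pay 576/23, sellers receive 484/23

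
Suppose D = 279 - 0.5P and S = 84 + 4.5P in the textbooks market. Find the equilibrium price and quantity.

Set D = S: 279 - 0.5P = 84 + 4.5P.
195 = 5P, so P* = 39.
Q* = 279 − 0.5(39) = 259.5.

P* = 39, Q* = 259.5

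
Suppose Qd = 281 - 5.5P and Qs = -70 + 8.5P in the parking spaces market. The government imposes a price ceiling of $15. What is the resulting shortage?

Shortage = 141

Equilibrium price would be P* = 351/14, so the ceiling at 15 binds.
At P = 15: Qd = 281 − 5.5(15) = 198.5, Qs = -70 + 8.5(15) = 57.5.
Shortage = 198.5 − 57.5 = 141.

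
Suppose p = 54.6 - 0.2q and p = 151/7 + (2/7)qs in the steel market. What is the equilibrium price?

p* = 41

Set the two price expressions equal: 54.6 - 0.2q = 151/7 + (2/7)q.
1156/35 = (17/35)q, so q* = 68.
p* = 54.6 − (0.2)(68) = 41.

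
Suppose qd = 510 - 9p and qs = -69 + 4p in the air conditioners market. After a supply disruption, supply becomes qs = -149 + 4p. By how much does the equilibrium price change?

Δp = 80/13

Original equilibrium: p* = 579/13, q* = 1419/13.
New equilibrium: 510 - 9p = -149 + 4p, so 659 = 13p and p' = 659/13; q' = 510 − 9(659/13) = 699/13.
Change in price: 659/13 − 579/13 = 80/13.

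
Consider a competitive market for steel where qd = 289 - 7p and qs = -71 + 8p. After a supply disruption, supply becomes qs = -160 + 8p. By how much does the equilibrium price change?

Original equilibrium: p* = 24, q* = 121.
New equilibrium: 289 - 7p = -160 + 8p, so 449 = 15p and p' = 449/15; q' = 289 − 7(449/15) = 1192/15.
Change in price: 449/15 − 24 = 89/15.

Δp = 89/15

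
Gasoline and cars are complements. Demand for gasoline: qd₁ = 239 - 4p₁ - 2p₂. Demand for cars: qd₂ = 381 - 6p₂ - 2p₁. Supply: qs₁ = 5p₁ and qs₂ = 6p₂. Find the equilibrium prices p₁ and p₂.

Market 1: 239 - 4p₁ - 2p₂ = 5p₁ → 9p₁ + 2p₂ = 239.
Market 2: 12p₂ + 2p₁ = 381.
Eliminating p₂: 12×(1) − 2×(2) gives 104p₁ = 2106, so p₁ = 20.25.
Back-substitute into (2): p₂ = (381 − 2×20.25) / 12 = 28.375.

p₁ = 20.25, p₂ = 28.375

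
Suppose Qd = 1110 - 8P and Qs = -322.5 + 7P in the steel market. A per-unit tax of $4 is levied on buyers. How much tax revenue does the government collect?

Pre-tax equilibrium: P* = 95.5, Q* = 346.
Tax on buyers shifts demand to Qd = 1110 − 8(P + 4) = 1078 - 8P.
1078 - 8P = -322.5 + 7P gives seller price Ps = 2801/30; buyers pay Pb = 2801/30 + 4 = 2921/30.
New quantity: Q = 1110 − 8(2921/30) = 4966/15.
Revenue = 4 × 4966/15 = 19864/15.

Tax revenue = 19864/15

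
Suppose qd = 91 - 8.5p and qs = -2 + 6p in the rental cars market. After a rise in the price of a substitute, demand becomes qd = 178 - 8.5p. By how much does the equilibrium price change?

Δp = 6

Original equilibrium: p* = 186/29, q* = 1058/29.
New equilibrium: 178 - 8.5p = -2 + 6p, so 180 = 14.5p and p' = 360/29; q' = 178 − 8.5(360/29) = 2102/29.
Change in price: 360/29 − 186/29 = 6.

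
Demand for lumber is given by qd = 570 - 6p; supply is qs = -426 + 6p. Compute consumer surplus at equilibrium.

Consumer surplus = 432

Equilibrium: 570 - 6p = -426 + 6p gives p* = 83, q* = 72.
Demand choke price (qd = 0): p = 95.
CS = ½(95 − 83)(72) = 432.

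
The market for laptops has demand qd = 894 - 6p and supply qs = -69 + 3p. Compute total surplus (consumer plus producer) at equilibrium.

Total surplus = 15876

Equilibrium: 894 - 6p = -69 + 3p gives p* = 107, q* = 252.
Demand choke price: p = 149; supply starts at p = 23.
CS = ½(149 − 107)(252) = 5292; PS = ½(107 − 23)(252) = 10584.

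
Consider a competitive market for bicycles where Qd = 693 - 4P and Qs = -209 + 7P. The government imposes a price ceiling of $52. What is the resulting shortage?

Shortage = 330

Equilibrium price would be P* = 82, so the ceiling at 52 binds.
At P = 52: Qd = 693 − 4(52) = 485, Qs = -209 + 7(52) = 155.
Shortage = 485 − 155 = 330.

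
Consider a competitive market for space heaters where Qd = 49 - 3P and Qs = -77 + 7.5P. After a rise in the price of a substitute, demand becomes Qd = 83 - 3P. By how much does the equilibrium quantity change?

Original equilibrium: P* = 12, Q* = 13.
New equilibrium: 83 - 3P = -77 + 7.5P, so 160 = 10.5P and P' = 320/21; Q' = 83 − 3(320/21) = 261/7.
Change in quantity: 261/7 − 13 = 170/7.

ΔQ = 170/7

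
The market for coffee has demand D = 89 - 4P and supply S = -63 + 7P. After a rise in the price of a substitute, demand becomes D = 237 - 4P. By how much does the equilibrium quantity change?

ΔQ = 1036/11

Original equilibrium: P* = 152/11, Q* = 371/11.
New equilibrium: 237 - 4P = -63 + 7P, so 300 = 11P and P' = 300/11; Q' = 237 − 4(300/11) = 1407/11.
Change in quantity: 1407/11 − 371/11 = 1036/11.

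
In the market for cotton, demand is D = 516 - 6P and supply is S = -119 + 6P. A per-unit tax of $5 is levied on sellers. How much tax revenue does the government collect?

Pre-tax equilibrium: P* = 635/12, Q* = 198.5.
Tax on sellers shifts supply to S = -119 + 6(P − 5) = -149 + 6P.
516 - 6P = -149 + 6P gives buyer price Pb = 665/12; sellers receive Ps = 665/12 − 5 = 605/12.
New quantity: Q = 516 − 6(665/12) = 183.5.
Revenue = 5 × 183.5 = 917.5.

Tax revenue = 917.5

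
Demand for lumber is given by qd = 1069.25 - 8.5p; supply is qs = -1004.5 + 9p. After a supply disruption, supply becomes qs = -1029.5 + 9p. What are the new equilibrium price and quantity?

Original equilibrium: p* = 118.5, q* = 62.
New equilibrium: 1069.25 - 8.5p = -1029.5 + 9p, so 2098.75 = 17.5p and p' = 1679/14; q' = 1069.25 − 8.5(1679/14) = 349/7.

p' = 1679/14, q' = 349/7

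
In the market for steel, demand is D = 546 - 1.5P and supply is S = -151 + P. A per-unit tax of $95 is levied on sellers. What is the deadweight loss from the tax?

Deadweight loss = 2707.5

Pre-tax equilibrium: P* = 278.8, Q* = 127.8.
Tax on sellers shifts supply to S = -151 + 1(P − 95) = -246 + P.
546 - 1.5P = -246 + P gives buyer price Pb = 316.8; sellers receive Ps = 316.8 − 95 = 221.8.
New quantity: Q = 546 − 1.5(316.8) = 70.8.
DWL = ½ × 95 × (127.8 − 70.8) = 2707.5.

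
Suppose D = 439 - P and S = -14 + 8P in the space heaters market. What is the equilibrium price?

Set D = S: 439 - P = -14 + 8P.
453 = 9P, so P* = 151/3.
Q* = 439 − 1(151/3) = 1166/3.

P* = 151/3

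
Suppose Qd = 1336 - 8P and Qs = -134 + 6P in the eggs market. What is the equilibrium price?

Set Qd = Qs: 1336 - 8P = -134 + 6P.
1470 = 14P, so P* = 105.
Q* = 1336 − 8(105) = 496.

P* = 105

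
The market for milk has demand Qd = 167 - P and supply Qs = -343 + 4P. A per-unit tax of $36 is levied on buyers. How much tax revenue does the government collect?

Tax revenue = 1303.2

Pre-tax equilibrium: P* = 102, Q* = 65.
Tax on buyers shifts demand to Qd = 167 − 1(P + 36) = 131 - P.
131 - P = -343 + 4P gives seller price Ps = 94.8; buyers pay Pb = 94.8 + 36 = 130.8.
New quantity: Q = 167 − 1(130.8) = 36.2.
Revenue = 36 × 36.2 = 1303.2.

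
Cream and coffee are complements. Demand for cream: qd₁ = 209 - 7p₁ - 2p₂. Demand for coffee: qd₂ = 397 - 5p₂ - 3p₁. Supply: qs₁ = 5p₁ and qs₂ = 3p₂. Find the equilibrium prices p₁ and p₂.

p₁ = 439/45, p₂ = 1379/30

Market 1: 209 - 7p₁ - 2p₂ = 5p₁ → 12p₁ + 2p₂ = 209.
Market 2: 8p₂ + 3p₁ = 397.
Eliminating p₂: 8×(1) − 2×(2) gives 90p₁ = 878, so p₁ = 439/45.
Back-substitute into (2): p₂ = (397 − 3×439/45) / 8 = 1379/30.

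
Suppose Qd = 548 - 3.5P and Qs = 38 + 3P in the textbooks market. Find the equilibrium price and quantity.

P* = 1020/13, Q* = 3554/13

Set Qd = Qs: 548 - 3.5P = 38 + 3P.
510 = 6.5P, so P* = 1020/13.
Q* = 548 − 3.5(1020/13) = 3554/13.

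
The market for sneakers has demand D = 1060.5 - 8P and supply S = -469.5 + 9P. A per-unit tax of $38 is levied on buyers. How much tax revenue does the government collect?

Pre-tax equilibrium: P* = 90, Q* = 340.5.
Tax on buyers shifts demand to D = 1060.5 − 8(P + 38) = 756.5 - 8P.
756.5 - 8P = -469.5 + 9P gives seller price Ps = 1226/17; buyers pay Pb = 1226/17 + 38 = 1872/17.
New quantity: Q = 1060.5 − 8(1872/17) = 6105/34.
Revenue = 38 × 6105/34 = 115995/17.

Tax revenue = 115995/17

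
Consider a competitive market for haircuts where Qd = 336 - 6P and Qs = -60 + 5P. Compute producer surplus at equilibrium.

Equilibrium: 336 - 6P = -60 + 5P gives P* = 36, Q* = 120.
Supply starts at P = 12 (where Qs = 0).
PS = ½(36 − 12)(120) = 1440.

Producer surplus = 1440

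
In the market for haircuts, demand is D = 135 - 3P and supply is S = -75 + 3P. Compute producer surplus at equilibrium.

Equilibrium: 135 - 3P = -75 + 3P gives P* = 35, Q* = 30.
Supply starts at P = 25 (where S = 0).
PS = ½(35 − 25)(30) = 150.

Producer surplus = 150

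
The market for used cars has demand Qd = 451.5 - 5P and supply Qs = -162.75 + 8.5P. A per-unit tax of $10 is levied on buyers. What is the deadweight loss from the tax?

Deadweight loss = 4250/27

Pre-tax equilibrium: P* = 45.5, Q* = 224.
Tax on buyers shifts demand to Qd = 451.5 − 5(P + 10) = 401.5 - 5P.
401.5 - 5P = -162.75 + 8.5P gives seller price Ps = 2257/54; buyers pay Pb = 2257/54 + 10 = 2797/54.
New quantity: Q = 451.5 − 5(2797/54) = 5198/27.
DWL = ½ × 10 × (224 − 5198/27) = 4250/27.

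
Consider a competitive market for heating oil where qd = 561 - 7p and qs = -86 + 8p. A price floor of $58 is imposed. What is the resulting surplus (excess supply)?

Surplus = 223

Equilibrium price would be p* = 647/15, so the floor at 58 binds.
At p = 58: qd = 155, qs = 378.
Surplus = 378 − 155 = 223.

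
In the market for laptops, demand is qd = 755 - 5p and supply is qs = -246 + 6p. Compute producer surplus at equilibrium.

Producer surplus = 7500

Equilibrium: 755 - 5p = -246 + 6p gives p* = 91, q* = 300.
Supply starts at p = 41 (where qs = 0).
PS = ½(91 − 41)(300) = 7500.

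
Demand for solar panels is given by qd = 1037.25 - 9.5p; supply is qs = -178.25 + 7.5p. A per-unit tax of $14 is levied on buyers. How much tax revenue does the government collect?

Pre-tax equilibrium: p* = 71.5, q* = 358.
Tax on buyers shifts demand to qd = 1037.25 − 9.5(p + 14) = 904.25 - 9.5p.
904.25 - 9.5p = -178.25 + 7.5p gives seller price ps = 2165/34; buyers pay pb = 2165/34 + 14 = 2641/34.
New quantity: q = 1037.25 − 9.5(2641/34) = 10177/34.
Revenue = 14 × 10177/34 = 71239/17.

Tax revenue = 71239/17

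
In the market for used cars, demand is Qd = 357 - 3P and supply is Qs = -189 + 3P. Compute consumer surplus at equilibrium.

Consumer surplus = 1176

Equilibrium: 357 - 3P = -189 + 3P gives P* = 91, Q* = 84.
Demand choke price (Qd = 0): P = 119.
CS = ½(119 − 91)(84) = 1176.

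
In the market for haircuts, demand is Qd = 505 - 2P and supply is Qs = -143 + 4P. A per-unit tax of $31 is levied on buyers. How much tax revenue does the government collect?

Pre-tax equilibrium: P* = 108, Q* = 289.
Tax on buyers shifts demand to Qd = 505 − 2(P + 31) = 443 - 2P.
443 - 2P = -143 + 4P gives seller price Ps = 293/3; buyers pay Pb = 293/3 + 31 = 386/3.
New quantity: Q = 505 − 2(386/3) = 743/3.
Revenue = 31 × 743/3 = 23033/3.

Tax revenue = 23033/3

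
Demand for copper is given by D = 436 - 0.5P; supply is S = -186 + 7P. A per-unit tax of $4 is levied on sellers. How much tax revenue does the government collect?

Pre-tax equilibrium: P* = 1244/15, Q* = 5918/15.
Tax on sellers shifts supply to S = -186 + 7(P − 4) = -214 + 7P.
436 - 0.5P = -214 + 7P gives buyer price Pb = 260/3; sellers receive Ps = 260/3 − 4 = 248/3.
New quantity: Q = 436 − 0.5(260/3) = 1178/3.
Revenue = 4 × 1178/3 = 4712/3.

Tax revenue = 4712/3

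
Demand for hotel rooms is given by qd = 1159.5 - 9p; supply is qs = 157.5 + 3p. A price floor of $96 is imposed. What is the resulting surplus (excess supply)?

Equilibrium price would be p* = 83.5, so the floor at 96 binds.
At p = 96: qd = 295.5, qs = 445.5.
Surplus = 445.5 − 295.5 = 150.

Surplus = 150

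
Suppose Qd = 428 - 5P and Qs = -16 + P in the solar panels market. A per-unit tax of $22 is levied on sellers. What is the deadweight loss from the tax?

Pre-tax equilibrium: P* = 74, Q* = 58.
Tax on sellers shifts supply to Qs = -16 + 1(P − 22) = -38 + P.
428 - 5P = -38 + P gives buyer price Pb = 233/3; sellers receive Ps = 233/3 − 22 = 167/3.
New quantity: Q = 428 − 5(233/3) = 119/3.
DWL = ½ × 22 × (58 − 119/3) = 605/3.

Deadweight loss = 605/3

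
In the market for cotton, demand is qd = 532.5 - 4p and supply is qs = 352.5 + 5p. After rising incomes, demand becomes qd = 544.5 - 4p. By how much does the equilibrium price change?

Original equilibrium: p* = 20, q* = 452.5.
New equilibrium: 544.5 - 4p = 352.5 + 5p, so 192 = 9p and p' = 64/3; q' = 544.5 − 4(64/3) = 2755/6.
Change in price: 64/3 − 20 = 4/3.

Δp = 4/3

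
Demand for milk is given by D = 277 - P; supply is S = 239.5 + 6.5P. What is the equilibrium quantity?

Set D = S: 277 - P = 239.5 + 6.5P.
37.5 = 7.5P, so P* = 5.
Q* = 277 − 1(5) = 272.

Q* = 272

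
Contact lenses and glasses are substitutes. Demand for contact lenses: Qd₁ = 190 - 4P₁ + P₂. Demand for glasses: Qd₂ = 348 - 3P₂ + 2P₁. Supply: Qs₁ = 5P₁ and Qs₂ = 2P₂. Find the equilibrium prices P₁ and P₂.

Market 1: 190 - 4P₁ + P₂ = 5P₁ → 9P₁ - P₂ = 190.
Market 2: 5P₂ - 2P₁ = 348.
Eliminating P₂: 5×(1) + 1×(2) gives 43P₁ = 1298, so P₁ = 1298/43.
Back-substitute into (2): P₂ = (348 + 2×1298/43) / 5 = 3512/43.

P₁ = 1298/43, P₂ = 3512/43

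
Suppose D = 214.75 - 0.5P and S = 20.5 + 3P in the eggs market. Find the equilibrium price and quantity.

Set D = S: 214.75 - 0.5P = 20.5 + 3P.
194.25 = 3.5P, so P* = 55.5.
Q* = 214.75 − 0.5(55.5) = 187.

P* = 55.5, Q* = 187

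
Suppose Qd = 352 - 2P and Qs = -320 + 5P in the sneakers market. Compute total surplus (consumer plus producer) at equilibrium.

Equilibrium: 352 - 2P = -320 + 5P gives P* = 96, Q* = 160.
Demand choke price: P = 176; supply starts at P = 64.
CS = ½(176 − 96)(160) = 6400; PS = ½(96 − 64)(160) = 2560.

Total surplus = 8960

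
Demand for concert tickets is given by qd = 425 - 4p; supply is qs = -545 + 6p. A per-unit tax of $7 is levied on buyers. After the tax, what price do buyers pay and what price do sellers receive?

Pre-tax equilibrium: p* = 97, q* = 37.
Tax on buyers shifts demand to qd = 425 − 4(p + 7) = 397 - 4p.
397 - 4p = -545 + 6p gives seller price ps = 94.2; buyers pay pb = 94.2 + 7 = 101.2.
New quantity: q = 425 − 4(101.2) = 20.2.

Buyers pay $101.2, sellers receive $94.2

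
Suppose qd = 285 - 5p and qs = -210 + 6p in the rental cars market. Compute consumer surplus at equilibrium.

Equilibrium: 285 - 5p = -210 + 6p gives p* = 45, q* = 60.
Demand choke price (qd = 0): p = 57.
CS = ½(57 − 45)(60) = 360.

Consumer surplus = 360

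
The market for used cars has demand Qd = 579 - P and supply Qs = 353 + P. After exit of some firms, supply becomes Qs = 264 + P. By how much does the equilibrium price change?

Original equilibrium: P* = 113, Q* = 466.
New equilibrium: 579 - P = 264 + P, so 315 = 2P and P' = 157.5; Q' = 579 − 1(157.5) = 421.5.
Change in price: 157.5 − 113 = 44.5.

ΔP = 44.5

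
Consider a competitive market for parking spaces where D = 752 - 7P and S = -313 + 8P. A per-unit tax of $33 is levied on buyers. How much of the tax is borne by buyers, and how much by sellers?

Pre-tax equilibrium: P* = 71, Q* = 255.
Tax on buyers shifts demand to D = 752 − 7(P + 33) = 521 - 7P.
521 - 7P = -313 + 8P gives seller price Ps = 55.6; buyers pay Pb = 55.6 + 33 = 88.6.
New quantity: Q = 752 − 7(88.6) = 131.8.
Buyer burden = 88.6 − 71 = 17.6; seller burden = 71 − 55.6 = 15.4.

Buyers bear $17.6, sellers bear $15.4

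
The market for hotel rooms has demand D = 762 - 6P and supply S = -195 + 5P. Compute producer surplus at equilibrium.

Producer surplus = 5760

Equilibrium: 762 - 6P = -195 + 5P gives P* = 87, Q* = 240.
Supply starts at P = 39 (where S = 0).
PS = ½(87 − 39)(240) = 5760.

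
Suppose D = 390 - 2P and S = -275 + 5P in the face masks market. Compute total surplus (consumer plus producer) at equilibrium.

Total surplus = 14000

Equilibrium: 390 - 2P = -275 + 5P gives P* = 95, Q* = 200.
Demand choke price: P = 195; supply starts at P = 55.
CS = ½(195 − 95)(200) = 10000; PS = ½(95 − 55)(200) = 4000.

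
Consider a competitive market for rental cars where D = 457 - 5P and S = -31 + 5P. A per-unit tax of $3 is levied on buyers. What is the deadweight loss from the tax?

Pre-tax equilibrium: P* = 48.8, Q* = 213.
Tax on buyers shifts demand to D = 457 − 5(P + 3) = 442 - 5P.
442 - 5P = -31 + 5P gives seller price Ps = 47.3; buyers pay Pb = 47.3 + 3 = 50.3.
New quantity: Q = 457 − 5(50.3) = 205.5.
DWL = ½ × 3 × (213 − 205.5) = 11.25.

Deadweight loss = 11.25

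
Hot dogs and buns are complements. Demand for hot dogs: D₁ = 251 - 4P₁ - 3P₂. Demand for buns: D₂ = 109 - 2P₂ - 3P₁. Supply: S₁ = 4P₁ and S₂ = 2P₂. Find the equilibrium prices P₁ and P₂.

P₁ = 677/23, P₂ = 119/23

Market 1: 251 - 4P₁ - 3P₂ = 4P₁ → 8P₁ + 3P₂ = 251.
Market 2: 4P₂ + 3P₁ = 109.
Eliminating P₂: 4×(1) − 3×(2) gives 23P₁ = 677, so P₁ = 677/23.
Back-substitute into (2): P₂ = (109 − 3×677/23) / 4 = 119/23.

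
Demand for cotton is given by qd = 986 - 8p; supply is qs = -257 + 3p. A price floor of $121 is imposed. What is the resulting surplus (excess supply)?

Equilibrium price would be p* = 113, so the floor at 121 binds.
At p = 121: qd = 18, qs = 106.
Surplus = 106 − 18 = 88.

Surplus = 88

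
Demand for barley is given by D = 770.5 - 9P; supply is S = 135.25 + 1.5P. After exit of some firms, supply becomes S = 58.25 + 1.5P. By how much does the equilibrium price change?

Original equilibrium: P* = 60.5, Q* = 226.
New equilibrium: 770.5 - 9P = 58.25 + 1.5P, so 712.25 = 10.5P and P' = 407/6; Q' = 770.5 − 9(407/6) = 160.
Change in price: 407/6 − 60.5 = 22/3.

ΔP = 22/3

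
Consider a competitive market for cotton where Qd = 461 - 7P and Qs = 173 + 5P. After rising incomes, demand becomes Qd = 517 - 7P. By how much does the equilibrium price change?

ΔP = 14/3

Original equilibrium: P* = 24, Q* = 293.
New equilibrium: 517 - 7P = 173 + 5P, so 344 = 12P and P' = 86/3; Q' = 517 − 7(86/3) = 949/3.
Change in price: 86/3 − 24 = 14/3.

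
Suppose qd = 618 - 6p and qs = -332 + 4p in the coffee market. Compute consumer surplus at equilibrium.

Equilibrium: 618 - 6p = -332 + 4p gives p* = 95, q* = 48.
Demand choke price (qd = 0): p = 103.
CS = ½(103 − 95)(48) = 192.

Consumer surplus = 192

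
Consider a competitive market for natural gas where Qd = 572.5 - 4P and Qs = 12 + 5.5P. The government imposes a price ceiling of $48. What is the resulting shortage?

Shortage = 104.5

Equilibrium price would be P* = 59, so the ceiling at 48 binds.
At P = 48: Qd = 572.5 − 4(48) = 380.5, Qs = 12 + 5.5(48) = 276.
Shortage = 380.5 − 276 = 104.5.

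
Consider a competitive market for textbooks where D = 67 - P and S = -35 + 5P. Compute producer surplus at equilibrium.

Equilibrium: 67 - P = -35 + 5P gives P* = 17, Q* = 50.
Supply starts at P = 7 (where S = 0).
PS = ½(17 − 7)(50) = 250.

Producer surplus = 250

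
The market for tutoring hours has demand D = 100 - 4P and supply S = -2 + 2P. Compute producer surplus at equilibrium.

Producer surplus = 256

Equilibrium: 100 - 4P = -2 + 2P gives P* = 17, Q* = 32.
Supply starts at P = 1 (where S = 0).
PS = ½(17 − 1)(32) = 256.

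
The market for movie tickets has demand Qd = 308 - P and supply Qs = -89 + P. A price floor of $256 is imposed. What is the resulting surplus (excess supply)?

Equilibrium price would be P* = 198.5, so the floor at 256 binds.
At P = 256: Qd = 52, Qs = 167.
Surplus = 167 − 52 = 115.

Surplus = 115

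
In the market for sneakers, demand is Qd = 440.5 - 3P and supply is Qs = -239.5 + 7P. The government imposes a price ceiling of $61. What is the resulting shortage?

Equilibrium price would be P* = 68, so the ceiling at 61 binds.
At P = 61: Qd = 440.5 − 3(61) = 257.5, Qs = -239.5 + 7(61) = 187.5.
Shortage = 257.5 − 187.5 = 70.

Shortage = 70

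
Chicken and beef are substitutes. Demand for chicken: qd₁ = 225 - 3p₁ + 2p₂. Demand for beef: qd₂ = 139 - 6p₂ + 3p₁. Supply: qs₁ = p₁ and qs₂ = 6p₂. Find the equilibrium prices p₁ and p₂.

Market 1: 225 - 3p₁ + 2p₂ = p₁ → 4p₁ - 2p₂ = 225.
Market 2: 12p₂ - 3p₁ = 139.
Eliminating p₂: 12×(1) + 2×(2) gives 42p₁ = 2978, so p₁ = 1489/21.
Back-substitute into (2): p₂ = (139 + 3×1489/21) / 12 = 1231/42.

p₁ = 1489/21, p₂ = 1231/42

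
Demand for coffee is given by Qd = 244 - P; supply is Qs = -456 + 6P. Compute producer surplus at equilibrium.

Producer surplus = 1728

Equilibrium: 244 - P = -456 + 6P gives P* = 100, Q* = 144.
Supply starts at P = 76 (where Qs = 0).
PS = ½(100 − 76)(144) = 1728.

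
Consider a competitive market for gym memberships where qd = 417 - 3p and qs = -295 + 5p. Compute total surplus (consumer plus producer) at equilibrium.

Equilibrium: 417 - 3p = -295 + 5p gives p* = 89, q* = 150.
Demand choke price: p = 139; supply starts at p = 59.
CS = ½(139 − 89)(150) = 3750; PS = ½(89 − 59)(150) = 2250.

Total surplus = 6000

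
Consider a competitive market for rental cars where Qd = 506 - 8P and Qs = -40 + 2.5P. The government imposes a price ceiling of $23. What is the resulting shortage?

Equilibrium price would be P* = 52, so the ceiling at 23 binds.
At P = 23: Qd = 506 − 8(23) = 322, Qs = -40 + 2.5(23) = 17.5.
Shortage = 322 − 17.5 = 304.5.

Shortage = 304.5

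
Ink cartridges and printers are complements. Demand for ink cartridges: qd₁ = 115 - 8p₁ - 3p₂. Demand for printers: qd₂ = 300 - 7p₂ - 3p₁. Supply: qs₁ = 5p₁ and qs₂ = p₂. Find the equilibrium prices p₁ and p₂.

p₁ = 4/19, p₂ = 711/19

Market 1: 115 - 8p₁ - 3p₂ = 5p₁ → 13p₁ + 3p₂ = 115.
Market 2: 8p₂ + 3p₁ = 300.
Eliminating p₂: 8×(1) − 3×(2) gives 95p₁ = 20, so p₁ = 4/19.
Back-substitute into (2): p₂ = (300 − 3×4/19) / 8 = 711/19.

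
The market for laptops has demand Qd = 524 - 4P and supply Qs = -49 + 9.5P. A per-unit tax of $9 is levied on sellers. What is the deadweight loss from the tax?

Pre-tax equilibrium: P* = 382/9, Q* = 3188/9.
Tax on sellers shifts supply to Qs = -49 + 9.5(P − 9) = -134.5 + 9.5P.
524 - 4P = -134.5 + 9.5P gives buyer price Pb = 439/9; sellers receive Ps = 439/9 − 9 = 358/9.
New quantity: Q = 524 − 4(439/9) = 2960/9.
DWL = ½ × 9 × (3188/9 − 2960/9) = 114.

Deadweight loss = 114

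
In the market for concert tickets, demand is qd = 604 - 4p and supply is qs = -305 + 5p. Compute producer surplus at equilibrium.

Equilibrium: 604 - 4p = -305 + 5p gives p* = 101, q* = 200.
Supply starts at p = 61 (where qs = 0).
PS = ½(101 − 61)(200) = 4000.

Producer surplus = 4000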